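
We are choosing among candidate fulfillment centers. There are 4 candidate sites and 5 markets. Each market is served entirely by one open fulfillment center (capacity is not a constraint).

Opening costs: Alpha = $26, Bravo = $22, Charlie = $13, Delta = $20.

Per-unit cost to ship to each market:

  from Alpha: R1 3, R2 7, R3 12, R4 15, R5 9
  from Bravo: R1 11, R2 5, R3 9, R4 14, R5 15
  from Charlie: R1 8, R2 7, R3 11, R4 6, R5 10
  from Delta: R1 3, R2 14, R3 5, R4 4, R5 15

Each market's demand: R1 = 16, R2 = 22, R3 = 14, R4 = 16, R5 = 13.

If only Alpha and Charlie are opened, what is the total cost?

Total cost: 608

Each market is assigned to its cheapest site among the open ones.
{Alpha, Charlie}: R1→Alpha 3·16=48, R2→Alpha 7·22=154, R3→Charlie 11·14=154, R4→Charlie 6·16=96, R5→Alpha 9·13=117. Service 569; fixed 39; total 608.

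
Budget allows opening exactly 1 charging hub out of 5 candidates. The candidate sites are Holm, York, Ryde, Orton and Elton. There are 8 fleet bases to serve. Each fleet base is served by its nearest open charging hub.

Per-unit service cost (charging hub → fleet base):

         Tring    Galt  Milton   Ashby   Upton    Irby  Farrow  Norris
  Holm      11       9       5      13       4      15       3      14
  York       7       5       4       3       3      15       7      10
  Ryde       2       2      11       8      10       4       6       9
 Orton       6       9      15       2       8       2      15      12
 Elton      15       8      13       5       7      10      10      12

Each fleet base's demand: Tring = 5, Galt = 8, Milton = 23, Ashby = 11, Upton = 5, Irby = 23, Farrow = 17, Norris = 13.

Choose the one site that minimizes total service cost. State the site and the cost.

With exactly 1 open, each fleet base uses its cheapest among the chosen.
{Ryde}: Tring→Ryde 2·5=10, Galt→Ryde 2·8=16, Milton→Ryde 11·23=253, Ashby→Ryde 8·11=88, Upton→Ryde 10·5=50, Irby→Ryde 4·23=92, Farrow→Ryde 6·17=102, Norris→Ryde 9·13=117. Service cost 728.
{York}: service cost 809
{Orton}: service cost 966
Among all 5 size-1 choices, {Ryde} is lowest.

Choose Ryde only; total service cost 728.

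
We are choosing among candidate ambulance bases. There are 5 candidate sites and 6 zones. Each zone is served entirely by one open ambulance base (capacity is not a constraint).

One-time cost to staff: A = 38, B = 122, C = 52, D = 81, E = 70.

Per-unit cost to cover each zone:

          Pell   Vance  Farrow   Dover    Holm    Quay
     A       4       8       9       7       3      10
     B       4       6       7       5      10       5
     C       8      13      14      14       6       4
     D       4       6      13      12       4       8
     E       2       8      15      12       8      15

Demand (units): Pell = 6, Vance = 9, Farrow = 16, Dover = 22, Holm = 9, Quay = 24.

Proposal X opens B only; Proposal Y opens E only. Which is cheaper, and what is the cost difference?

Proposal X: {B}: Pell→B 4·6=24, Vance→B 6·9=54, Farrow→B 7·16=112, Dover→B 5·22=110, Holm→B 10·9=90, Quay→B 5·24=120. Service 510; fixed 122; total 632.
Proposal Y: {E}: Pell→E 2·6=12, Vance→E 8·9=72, Farrow→E 15·16=240, Dover→E 12·22=264, Holm→E 8·9=72, Quay→E 15·24=360. Service 1020; fixed 70; total 1090.
Difference: |632 − 1090| = 458.

Proposal X is cheaper by 458.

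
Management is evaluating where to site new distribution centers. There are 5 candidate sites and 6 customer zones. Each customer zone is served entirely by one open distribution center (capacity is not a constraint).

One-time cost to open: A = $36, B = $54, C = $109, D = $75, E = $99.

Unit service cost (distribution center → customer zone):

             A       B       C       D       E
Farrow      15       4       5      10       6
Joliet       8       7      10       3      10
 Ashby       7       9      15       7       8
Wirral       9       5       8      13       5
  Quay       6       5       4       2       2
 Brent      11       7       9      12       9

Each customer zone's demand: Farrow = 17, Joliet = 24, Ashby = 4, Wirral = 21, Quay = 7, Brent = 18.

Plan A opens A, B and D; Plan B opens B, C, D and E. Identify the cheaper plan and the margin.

Plan A is cheaper by 172.

Plan A: {A, B, D}: Farrow→B 4·17=68, Joliet→D 3·24=72, Ashby→A 7·4=28, Wirral→B 5·21=105, Quay→D 2·7=14, Brent→B 7·18=126. Service 413; fixed 165; total 578.
Plan B: {B, C, D, E}: Farrow→B 4·17=68, Joliet→D 3·24=72, Ashby→D 7·4=28, Wirral→B 5·21=105, Quay→D 2·7=14, Brent→B 7·18=126. Service 413; fixed 337; total 750.
Difference: |578 − 750| = 172.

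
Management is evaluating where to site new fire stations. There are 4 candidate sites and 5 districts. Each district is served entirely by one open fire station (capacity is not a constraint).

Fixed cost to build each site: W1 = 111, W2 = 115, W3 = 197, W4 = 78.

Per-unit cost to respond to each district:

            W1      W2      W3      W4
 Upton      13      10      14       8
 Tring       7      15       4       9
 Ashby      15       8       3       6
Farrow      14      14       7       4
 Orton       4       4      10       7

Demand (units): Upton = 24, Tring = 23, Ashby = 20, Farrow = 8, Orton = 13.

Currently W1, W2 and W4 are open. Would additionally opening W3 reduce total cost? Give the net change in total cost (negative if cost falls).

Current service cost with {W1, W2, W4}: 557.
Adding W3: each district re-picks its cheapest; new service cost 428, saving 129.
Extra fixed cost: 197. Net change = 197 − 129 = 68.
(Totals: 861 → 929.)

No — net change +68 (cost rises by 68).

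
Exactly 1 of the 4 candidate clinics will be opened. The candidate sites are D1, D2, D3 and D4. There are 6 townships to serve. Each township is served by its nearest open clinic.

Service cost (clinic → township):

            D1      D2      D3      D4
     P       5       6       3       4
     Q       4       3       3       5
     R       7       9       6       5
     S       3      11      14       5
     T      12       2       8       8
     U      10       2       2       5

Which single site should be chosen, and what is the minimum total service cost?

With exactly 1 open, each township uses its cheapest among the chosen.
{D4}: P→D4 4, Q→D4 5, R→D4 5, S→D4 5, T→D4 8, U→D4 5. Service cost 32.
{D2}: service cost 33
{D3}: service cost 36
Among all 4 size-1 choices, {D4} is lowest.

Choose D4 only; total service cost 32.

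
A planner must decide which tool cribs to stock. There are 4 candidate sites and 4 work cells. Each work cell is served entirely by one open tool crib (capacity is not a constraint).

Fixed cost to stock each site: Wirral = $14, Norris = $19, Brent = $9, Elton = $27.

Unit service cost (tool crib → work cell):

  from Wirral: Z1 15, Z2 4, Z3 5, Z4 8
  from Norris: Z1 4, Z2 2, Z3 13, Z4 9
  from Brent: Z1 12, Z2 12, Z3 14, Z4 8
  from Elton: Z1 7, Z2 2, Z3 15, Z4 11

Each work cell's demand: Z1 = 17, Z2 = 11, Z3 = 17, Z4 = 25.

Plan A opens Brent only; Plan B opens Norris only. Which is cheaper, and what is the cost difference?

Plan A: {Brent}: Z1→Brent 12·17=204, Z2→Brent 12·11=132, Z3→Brent 14·17=238, Z4→Brent 8·25=200. Service 774; fixed 9; total 783.
Plan B: {Norris}: Z1→Norris 4·17=68, Z2→Norris 2·11=22, Z3→Norris 13·17=221, Z4→Norris 9·25=225. Service 536; fixed 19; total 555.
Difference: |783 − 555| = 228.

Plan B is cheaper by 228.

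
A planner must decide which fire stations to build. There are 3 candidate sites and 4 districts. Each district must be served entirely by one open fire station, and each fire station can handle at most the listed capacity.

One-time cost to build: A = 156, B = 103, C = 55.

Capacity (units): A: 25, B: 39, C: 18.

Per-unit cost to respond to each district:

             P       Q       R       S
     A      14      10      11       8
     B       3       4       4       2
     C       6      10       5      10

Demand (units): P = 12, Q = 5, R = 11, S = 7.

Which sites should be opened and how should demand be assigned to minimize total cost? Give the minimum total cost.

Minimum total cost: 217

Open {B}: P→B 3·12=36, Q→B 4·5=20, R→B 4·11=44, S→B 2·7=14.
Loads: B carries 35/39. Service 114; fixed 103; total 217.
Next best feasible plan costs 272.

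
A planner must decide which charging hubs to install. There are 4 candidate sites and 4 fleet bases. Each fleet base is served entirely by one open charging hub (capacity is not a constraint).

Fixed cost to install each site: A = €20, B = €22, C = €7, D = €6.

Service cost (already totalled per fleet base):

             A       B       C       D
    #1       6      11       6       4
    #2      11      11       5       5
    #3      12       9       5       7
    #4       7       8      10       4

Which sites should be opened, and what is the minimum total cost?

For any fixed open set, each fleet base goes to its cheapest open site; total = fixed + service.
{D}: #1→D 4, #2→D 5, #3→D 7, #4→D 4. Service 20; fixed 6; total 26.
{C, D}: service 18 + fixed 13 = 31
{C}: service 26 + fixed 7 = 33
{A, B, C, D}: #1→D 4, #2→C 5, #3→C 5, #4→D 4. Service 18; fixed 55; total 73.
No other subset beats 26.

Open D only; minimum total cost 26.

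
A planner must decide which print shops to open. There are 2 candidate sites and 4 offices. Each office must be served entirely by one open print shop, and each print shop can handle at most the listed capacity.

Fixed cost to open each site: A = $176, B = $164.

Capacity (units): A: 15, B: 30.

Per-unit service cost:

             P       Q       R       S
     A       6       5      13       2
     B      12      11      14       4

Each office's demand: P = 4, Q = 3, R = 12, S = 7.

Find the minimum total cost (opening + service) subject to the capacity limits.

Open {B}: P→B 12·4=48, Q→B 11·3=33, R→B 14·12=168, S→B 4·7=28.
Loads: B carries 26/30. Service 277; fixed 164; total 441.
Next best feasible plan costs 561.

Minimum total cost: 441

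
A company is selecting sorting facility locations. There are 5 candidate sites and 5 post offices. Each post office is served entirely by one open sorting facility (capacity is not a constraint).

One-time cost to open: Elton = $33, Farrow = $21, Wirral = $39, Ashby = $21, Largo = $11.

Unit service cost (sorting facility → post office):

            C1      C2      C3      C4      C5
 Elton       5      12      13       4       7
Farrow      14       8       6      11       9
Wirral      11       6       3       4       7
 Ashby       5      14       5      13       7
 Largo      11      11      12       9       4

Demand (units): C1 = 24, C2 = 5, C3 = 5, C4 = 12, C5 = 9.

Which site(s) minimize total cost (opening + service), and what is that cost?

Open Wirral, Ashby and Largo; minimum total cost 320.

For any fixed open set, each post office goes to its cheapest open site; total = fixed + service.
{Wirral, Ashby, Largo}: C1→Ashby 5·24=120, C2→Wirral 6·5=30, C3→Wirral 3·5=15, C4→Wirral 4·12=48, C5→Largo 4·9=36. Service 249; fixed 71; total 320.
{Elton, Wirral, Largo}: C1→Elton 5·24=120, C2→Wirral 6·5=30, C3→Wirral 3·5=15, C4→Elton 4·12=48, C5→Largo 4·9=36. Service 249; fixed 83; total 332.
{Wirral, Ashby}: C1→Ashby 5·24=120, C2→Wirral 6·5=30, C3→Wirral 3·5=15, C4→Wirral 4·12=48, C5→Wirral 7·9=63. Service 276; fixed 60; total 336.
{Elton, Farrow, Wirral, Ashby, Largo}: C1→Elton 5·24=120, C2→Wirral 6·5=30, C3→Wirral 3·5=15, C4→Elton 4·12=48, C5→Largo 4·9=36. Service 249; fixed 125; total 374.
No other subset beats 320.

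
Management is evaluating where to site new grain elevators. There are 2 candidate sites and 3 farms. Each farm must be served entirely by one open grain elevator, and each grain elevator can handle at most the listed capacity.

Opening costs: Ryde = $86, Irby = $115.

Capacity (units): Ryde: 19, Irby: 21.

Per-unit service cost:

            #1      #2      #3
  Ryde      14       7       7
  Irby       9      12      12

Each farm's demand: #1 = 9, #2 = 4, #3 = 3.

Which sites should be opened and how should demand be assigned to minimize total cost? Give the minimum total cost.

Minimum total cost: 261

Open {Ryde}: #1→Ryde 14·9=126, #2→Ryde 7·4=28, #3→Ryde 7·3=21.
Loads: Ryde carries 16/19. Service 175; fixed 86; total 261.
Next best feasible plan costs 280.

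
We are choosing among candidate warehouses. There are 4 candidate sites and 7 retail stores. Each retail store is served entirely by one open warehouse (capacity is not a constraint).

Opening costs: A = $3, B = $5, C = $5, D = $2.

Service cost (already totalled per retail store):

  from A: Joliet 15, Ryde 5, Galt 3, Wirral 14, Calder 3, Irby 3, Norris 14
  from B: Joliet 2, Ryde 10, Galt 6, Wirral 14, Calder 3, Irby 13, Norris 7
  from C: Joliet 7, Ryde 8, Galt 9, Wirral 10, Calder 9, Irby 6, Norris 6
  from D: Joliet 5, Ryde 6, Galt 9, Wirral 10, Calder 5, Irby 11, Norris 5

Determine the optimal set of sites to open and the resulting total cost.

Open A and D; minimum total cost 39.

For any fixed open set, each retail store goes to its cheapest open site; total = fixed + service.
{A, D}: Joliet→D 5, Ryde→A 5, Galt→A 3, Wirral→D 10, Calder→A 3, Irby→A 3, Norris→D 5. Service 34; fixed 5; total 39.
{A, B, D}: Joliet→B 2, Ryde→A 5, Galt→A 3, Wirral→D 10, Calder→A 3, Irby→A 3, Norris→D 5. Service 31; fixed 10; total 41.
{A, C, D}: Joliet→D 5, Ryde→A 5, Galt→A 3, Wirral→C 10, Calder→A 3, Irby→A 3, Norris→D 5. Service 34; fixed 10; total 44.
{A, B, C, D}: service 31 + fixed 15 = 46
(All 15 nonempty subsets were checked; A and D is lowest.)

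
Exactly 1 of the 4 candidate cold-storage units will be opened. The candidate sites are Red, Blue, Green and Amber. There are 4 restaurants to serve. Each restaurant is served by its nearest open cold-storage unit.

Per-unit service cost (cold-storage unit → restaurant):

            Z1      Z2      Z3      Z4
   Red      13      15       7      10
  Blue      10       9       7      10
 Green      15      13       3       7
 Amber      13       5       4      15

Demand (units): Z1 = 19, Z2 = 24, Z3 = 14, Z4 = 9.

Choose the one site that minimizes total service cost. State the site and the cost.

Choose Amber only; total service cost 558.

With exactly 1 open, each restaurant uses its cheapest among the chosen.
{Amber}: Z1→Amber 13·19=247, Z2→Amber 5·24=120, Z3→Amber 4·14=56, Z4→Amber 15·9=135. Service cost 558.
{Blue}: service cost 594
{Green}: service cost 702
Among all 4 size-1 choices, {Amber} is lowest.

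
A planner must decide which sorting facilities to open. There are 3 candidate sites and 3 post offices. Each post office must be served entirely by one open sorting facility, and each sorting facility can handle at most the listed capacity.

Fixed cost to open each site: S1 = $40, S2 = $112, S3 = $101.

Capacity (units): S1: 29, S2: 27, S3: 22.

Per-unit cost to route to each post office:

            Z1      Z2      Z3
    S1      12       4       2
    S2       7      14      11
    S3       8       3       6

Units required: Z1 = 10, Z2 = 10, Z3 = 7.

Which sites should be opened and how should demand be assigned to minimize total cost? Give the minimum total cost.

Open {S1}: Z1→S1 12·10=120, Z2→S1 4·10=40, Z3→S1 2·7=14.
Loads: S1 carries 27/29. Service 174; fixed 40; total 214.
Next best feasible plan costs 265.

Minimum total cost: 214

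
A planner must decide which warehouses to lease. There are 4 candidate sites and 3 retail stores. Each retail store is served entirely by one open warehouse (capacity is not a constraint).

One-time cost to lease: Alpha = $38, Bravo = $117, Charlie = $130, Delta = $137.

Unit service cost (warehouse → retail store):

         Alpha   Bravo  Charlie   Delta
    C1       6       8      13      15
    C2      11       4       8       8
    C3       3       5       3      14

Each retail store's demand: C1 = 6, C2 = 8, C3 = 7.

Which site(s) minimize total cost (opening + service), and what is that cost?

For any fixed open set, each retail store goes to its cheapest open site; total = fixed + service.
{Alpha}: C1→Alpha 6·6=36, C2→Alpha 11·8=88, C3→Alpha 3·7=21. Service 145; fixed 38; total 183.
{Bravo}: C1→Bravo 8·6=48, C2→Bravo 4·8=32, C3→Bravo 5·7=35. Service 115; fixed 117; total 232.
{Alpha, Bravo}: service 89 + fixed 155 = 244
{Alpha, Bravo, Charlie, Delta}: C1→Alpha 6·6=36, C2→Bravo 4·8=32, C3→Alpha 3·7=21. Service 89; fixed 422; total 511.
(All 15 nonempty subsets were checked; Alpha only is lowest.)

Open Alpha only; minimum total cost 183.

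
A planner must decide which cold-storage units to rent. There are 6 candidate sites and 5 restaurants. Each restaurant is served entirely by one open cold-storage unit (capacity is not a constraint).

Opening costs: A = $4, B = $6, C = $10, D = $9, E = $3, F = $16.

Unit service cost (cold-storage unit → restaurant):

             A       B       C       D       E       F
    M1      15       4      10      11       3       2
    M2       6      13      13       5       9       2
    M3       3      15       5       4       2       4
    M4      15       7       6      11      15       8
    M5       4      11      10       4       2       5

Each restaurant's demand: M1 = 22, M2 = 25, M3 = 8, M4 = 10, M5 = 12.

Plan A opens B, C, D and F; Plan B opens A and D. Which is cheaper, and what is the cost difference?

Plan A: {B, C, D, F}: M1→F 2·22=44, M2→F 2·25=50, M3→D 4·8=32, M4→C 6·10=60, M5→D 4·12=48. Service 234; fixed 41; total 275.
Plan B: {A, D}: M1→D 11·22=242, M2→D 5·25=125, M3→A 3·8=24, M4→D 11·10=110, M5→A 4·12=48. Service 549; fixed 13; total 562.
Difference: |275 − 562| = 287.

Plan A is cheaper by 287.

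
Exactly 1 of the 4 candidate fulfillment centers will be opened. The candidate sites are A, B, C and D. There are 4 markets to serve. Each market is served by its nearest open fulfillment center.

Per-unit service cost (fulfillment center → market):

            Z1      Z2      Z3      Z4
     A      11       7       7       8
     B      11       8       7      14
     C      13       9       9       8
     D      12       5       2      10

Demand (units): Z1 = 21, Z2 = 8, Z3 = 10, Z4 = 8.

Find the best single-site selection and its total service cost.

Choose D only; total service cost 392.

With exactly 1 open, each market uses its cheapest among the chosen.
{D}: Z1→D 12·21=252, Z2→D 5·8=40, Z3→D 2·10=20, Z4→D 10·8=80. Service cost 392.
{A}: service cost 421
{B}: service cost 477
Among all 4 size-1 choices, {D} is lowest.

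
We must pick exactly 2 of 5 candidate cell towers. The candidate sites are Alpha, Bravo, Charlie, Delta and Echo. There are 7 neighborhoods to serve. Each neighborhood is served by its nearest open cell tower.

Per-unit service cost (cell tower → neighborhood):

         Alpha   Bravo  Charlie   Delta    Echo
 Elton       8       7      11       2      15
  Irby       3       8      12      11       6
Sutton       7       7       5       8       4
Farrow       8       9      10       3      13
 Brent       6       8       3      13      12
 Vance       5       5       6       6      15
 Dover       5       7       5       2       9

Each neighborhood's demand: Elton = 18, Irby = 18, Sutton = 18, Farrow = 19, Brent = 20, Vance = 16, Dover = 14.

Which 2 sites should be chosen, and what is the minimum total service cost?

Choose Alpha and Delta; total service cost 501.

With exactly 2 open, each neighborhood uses its cheapest among the chosen.
{Alpha, Delta}: Elton→Delta 2·18=36, Irby→Alpha 3·18=54, Sutton→Alpha 7·18=126, Farrow→Delta 3·19=57, Brent→Alpha 6·20=120, Vance→Alpha 5·16=80, Dover→Delta 2·14=28. Service cost 501.
{Charlie, Delta}: service cost 565
{Bravo, Delta}: service cost 631
Among all 10 size-2 choices, {Alpha, Delta} is lowest.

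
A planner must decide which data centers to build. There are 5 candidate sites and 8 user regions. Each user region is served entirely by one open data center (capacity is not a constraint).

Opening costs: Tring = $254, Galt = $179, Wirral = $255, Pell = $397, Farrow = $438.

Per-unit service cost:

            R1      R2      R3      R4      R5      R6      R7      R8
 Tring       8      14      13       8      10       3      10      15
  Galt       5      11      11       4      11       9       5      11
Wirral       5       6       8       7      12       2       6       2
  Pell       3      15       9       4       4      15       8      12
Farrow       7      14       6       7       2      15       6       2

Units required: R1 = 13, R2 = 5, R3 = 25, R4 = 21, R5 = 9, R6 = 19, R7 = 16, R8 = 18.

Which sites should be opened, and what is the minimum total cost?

For any fixed open set, each user region goes to its cheapest open site; total = fixed + service.
{Wirral}: R1→Wirral 5·13=65, R2→Wirral 6·5=30, R3→Wirral 8·25=200, R4→Wirral 7·21=147, R5→Wirral 12·9=108, R6→Wirral 2·19=38, R7→Wirral 6·16=96, R8→Wirral 2·18=36. Service 720; fixed 255; total 975.
{Galt, Wirral}: service 632 + fixed 434 = 1066
{Galt}: R1→Galt 5·13=65, R2→Galt 11·5=55, R3→Galt 11·25=275, R4→Galt 4·21=84, R5→Galt 11·9=99, R6→Galt 9·19=171, R7→Galt 5·16=80, R8→Galt 11·18=198. Service 1027; fixed 179; total 1206.
{Tring, Galt, Wirral, Pell, Farrow}: R1→Pell 3·13=39, R2→Wirral 6·5=30, R3→Farrow 6·25=150, R4→Galt 4·21=84, R5→Farrow 2·9=18, R6→Wirral 2·19=38, R7→Galt 5·16=80, R8→Wirral 2·18=36. Service 475; fixed 1523; total 1998.
No other subset beats 975.

Open Wirral only; minimum total cost 975.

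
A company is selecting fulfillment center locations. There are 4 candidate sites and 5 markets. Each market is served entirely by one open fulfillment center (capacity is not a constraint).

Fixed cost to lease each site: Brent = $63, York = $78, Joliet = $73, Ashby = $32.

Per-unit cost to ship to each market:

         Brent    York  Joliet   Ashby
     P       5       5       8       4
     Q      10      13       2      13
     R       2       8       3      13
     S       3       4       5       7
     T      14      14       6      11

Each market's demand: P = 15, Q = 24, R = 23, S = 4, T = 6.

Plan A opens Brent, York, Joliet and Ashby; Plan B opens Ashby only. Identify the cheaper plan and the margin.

Plan A is cheaper by 349.

Plan A: {Brent, York, Joliet, Ashby}: P→Ashby 4·15=60, Q→Joliet 2·24=48, R→Brent 2·23=46, S→Brent 3·4=12, T→Joliet 6·6=36. Service 202; fixed 246; total 448.
Plan B: {Ashby}: P→Ashby 4·15=60, Q→Ashby 13·24=312, R→Ashby 13·23=299, S→Ashby 7·4=28, T→Ashby 11·6=66. Service 765; fixed 32; total 797.
Difference: |448 − 797| = 349.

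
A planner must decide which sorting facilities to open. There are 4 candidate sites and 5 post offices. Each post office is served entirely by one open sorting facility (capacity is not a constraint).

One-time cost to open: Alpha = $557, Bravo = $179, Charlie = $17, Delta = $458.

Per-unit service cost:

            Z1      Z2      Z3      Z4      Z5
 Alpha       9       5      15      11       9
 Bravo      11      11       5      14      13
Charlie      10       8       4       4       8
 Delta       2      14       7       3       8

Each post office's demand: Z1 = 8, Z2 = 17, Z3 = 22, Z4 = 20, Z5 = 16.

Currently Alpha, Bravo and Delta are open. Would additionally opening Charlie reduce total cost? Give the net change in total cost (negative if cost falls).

Yes — net change −5 (cost falls by 5).

Current service cost with {Alpha, Bravo, Delta}: 399.
Adding Charlie: each post office re-picks its cheapest; new service cost 377, saving 22.
Extra fixed cost: 17. Net change = 17 − 22 = -5.
(Totals: 1593 → 1588.)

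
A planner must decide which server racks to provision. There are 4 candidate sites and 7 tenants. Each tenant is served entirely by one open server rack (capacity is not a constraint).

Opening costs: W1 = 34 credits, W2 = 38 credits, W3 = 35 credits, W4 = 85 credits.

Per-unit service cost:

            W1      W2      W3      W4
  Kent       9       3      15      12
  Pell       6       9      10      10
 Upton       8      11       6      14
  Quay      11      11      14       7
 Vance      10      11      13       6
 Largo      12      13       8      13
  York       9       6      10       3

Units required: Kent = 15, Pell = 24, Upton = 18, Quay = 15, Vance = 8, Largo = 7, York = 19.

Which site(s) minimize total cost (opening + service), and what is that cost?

For any fixed open set, each tenant goes to its cheapest open site; total = fixed + service.
{W1, W2, W3, W4}: Kent→W2 3·15=45, Pell→W1 6·24=144, Upton→W3 6·18=108, Quay→W4 7·15=105, Vance→W4 6·8=48, Largo→W3 8·7=56, York→W4 3·19=57. Service 563; fixed 192; total 755.
{W1, W2, W4}: service 627 + fixed 157 = 784
{W2, W3, W4}: service 635 + fixed 158 = 793
{W1}: service 923 + fixed 34 = 957
No other subset beats 755.

Open W1, W2, W3 and W4; minimum total cost 755.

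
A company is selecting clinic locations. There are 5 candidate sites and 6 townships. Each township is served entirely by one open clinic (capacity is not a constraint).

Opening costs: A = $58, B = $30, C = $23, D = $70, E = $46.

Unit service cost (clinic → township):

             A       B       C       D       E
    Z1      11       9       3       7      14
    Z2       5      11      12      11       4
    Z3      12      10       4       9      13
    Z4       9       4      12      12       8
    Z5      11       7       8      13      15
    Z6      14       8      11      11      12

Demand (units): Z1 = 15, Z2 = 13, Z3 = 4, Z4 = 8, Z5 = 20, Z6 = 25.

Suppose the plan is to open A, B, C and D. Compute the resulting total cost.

Total cost: 679

Each township is assigned to its cheapest site among the open ones.
{A, B, C, D}: Z1→C 3·15=45, Z2→A 5·13=65, Z3→C 4·4=16, Z4→B 4·8=32, Z5→B 7·20=140, Z6→B 8·25=200. Service 498; fixed 181; total 679.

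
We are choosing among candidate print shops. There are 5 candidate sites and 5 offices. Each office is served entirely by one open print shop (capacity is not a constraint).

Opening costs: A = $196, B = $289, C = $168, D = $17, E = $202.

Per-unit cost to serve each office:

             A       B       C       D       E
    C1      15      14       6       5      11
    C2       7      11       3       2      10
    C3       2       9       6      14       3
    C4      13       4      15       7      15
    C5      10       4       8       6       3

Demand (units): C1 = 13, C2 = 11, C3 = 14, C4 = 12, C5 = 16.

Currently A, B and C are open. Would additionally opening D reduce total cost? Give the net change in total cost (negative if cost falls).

Current service cost with {A, B, C}: 251.
Adding D: each office re-picks its cheapest; new service cost 227, saving 24.
Extra fixed cost: 17. Net change = 17 − 24 = -7.
(Totals: 904 → 897.)

Yes — net change −7 (cost falls by 7).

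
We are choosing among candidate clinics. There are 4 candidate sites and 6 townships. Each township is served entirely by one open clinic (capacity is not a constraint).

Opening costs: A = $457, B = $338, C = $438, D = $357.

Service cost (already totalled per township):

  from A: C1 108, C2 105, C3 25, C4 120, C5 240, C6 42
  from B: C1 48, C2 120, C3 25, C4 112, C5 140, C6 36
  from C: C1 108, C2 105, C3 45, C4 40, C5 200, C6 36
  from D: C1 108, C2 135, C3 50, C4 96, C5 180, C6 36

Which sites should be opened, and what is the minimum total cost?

For any fixed open set, each township goes to its cheapest open site; total = fixed + service.
{B}: C1→B 48, C2→B 120, C3→B 25, C4→B 112, C5→B 140, C6→B 36. Service 481; fixed 338; total 819.
{D}: service 605 + fixed 357 = 962
{C}: C1→C 108, C2→C 105, C3→C 45, C4→C 40, C5→C 200, C6→C 36. Service 534; fixed 438; total 972.
{A, B, C, D}: service 394 + fixed 1590 = 1984
No other subset beats 819.

Open B only; minimum total cost 819.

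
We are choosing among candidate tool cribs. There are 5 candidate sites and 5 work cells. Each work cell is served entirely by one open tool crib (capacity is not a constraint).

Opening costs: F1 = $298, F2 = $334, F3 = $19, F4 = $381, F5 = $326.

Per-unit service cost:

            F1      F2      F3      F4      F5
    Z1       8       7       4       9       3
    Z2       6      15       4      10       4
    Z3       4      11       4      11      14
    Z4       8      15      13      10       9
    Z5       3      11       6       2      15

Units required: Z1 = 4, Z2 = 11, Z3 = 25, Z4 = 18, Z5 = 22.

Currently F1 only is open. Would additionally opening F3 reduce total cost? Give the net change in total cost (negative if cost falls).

Current service cost with {F1}: 408.
Adding F3: each work cell re-picks its cheapest; new service cost 370, saving 38.
Extra fixed cost: 19. Net change = 19 − 38 = -19.
(Totals: 706 → 687.)

Yes — net change −19 (cost falls by 19).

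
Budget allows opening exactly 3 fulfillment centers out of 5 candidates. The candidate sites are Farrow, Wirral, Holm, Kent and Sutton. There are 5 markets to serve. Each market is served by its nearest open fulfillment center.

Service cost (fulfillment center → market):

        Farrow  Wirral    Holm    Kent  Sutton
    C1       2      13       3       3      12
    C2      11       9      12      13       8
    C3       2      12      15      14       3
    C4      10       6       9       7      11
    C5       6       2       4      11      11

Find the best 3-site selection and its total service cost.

Choose Farrow, Wirral and Sutton; total service cost 20.

With exactly 3 open, each market uses its cheapest among the chosen.
{Farrow, Wirral, Sutton}: C1→Farrow 2, C2→Sutton 8, C3→Farrow 2, C4→Wirral 6, C5→Wirral 2. Service cost 20.
{Farrow, Wirral, Holm}: service cost 21
{Farrow, Wirral, Kent}: service cost 21
Among all 10 size-3 choices, {Farrow, Wirral, Sutton} is lowest.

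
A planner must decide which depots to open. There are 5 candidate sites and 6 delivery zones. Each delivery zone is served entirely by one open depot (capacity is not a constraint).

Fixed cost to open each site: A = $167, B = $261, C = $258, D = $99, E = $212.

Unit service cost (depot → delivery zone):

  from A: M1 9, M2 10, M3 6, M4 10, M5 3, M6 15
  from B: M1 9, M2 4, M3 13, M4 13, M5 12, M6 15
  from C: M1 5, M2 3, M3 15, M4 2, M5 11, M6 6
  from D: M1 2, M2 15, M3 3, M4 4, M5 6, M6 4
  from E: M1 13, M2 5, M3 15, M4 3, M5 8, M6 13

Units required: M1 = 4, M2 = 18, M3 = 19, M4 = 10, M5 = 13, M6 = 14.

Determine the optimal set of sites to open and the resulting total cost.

For any fixed open set, each delivery zone goes to its cheapest open site; total = fixed + service.
{D}: M1→D 2·4=8, M2→D 15·18=270, M3→D 3·19=57, M4→D 4·10=40, M5→D 6·13=78, M6→D 4·14=56. Service 509; fixed 99; total 608.
{C, D}: M1→D 2·4=8, M2→C 3·18=54, M3→D 3·19=57, M4→C 2·10=20, M5→D 6·13=78, M6→D 4·14=56. Service 273; fixed 357; total 630.
{D, E}: service 319 + fixed 311 = 630
{A, B, C, D, E}: M1→D 2·4=8, M2→C 3·18=54, M3→D 3·19=57, M4→C 2·10=20, M5→A 3·13=39, M6→D 4·14=56. Service 234; fixed 997; total 1231.
No other subset beats 608.

Open D only; minimum total cost 608.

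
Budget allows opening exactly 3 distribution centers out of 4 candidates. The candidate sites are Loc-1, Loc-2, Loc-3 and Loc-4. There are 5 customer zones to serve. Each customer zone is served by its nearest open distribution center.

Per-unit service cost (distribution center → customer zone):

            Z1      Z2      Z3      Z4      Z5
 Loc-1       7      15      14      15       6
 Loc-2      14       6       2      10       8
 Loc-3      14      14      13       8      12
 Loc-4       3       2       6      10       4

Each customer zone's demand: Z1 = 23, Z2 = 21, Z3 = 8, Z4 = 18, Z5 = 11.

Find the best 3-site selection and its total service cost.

Choose Loc-2, Loc-3 and Loc-4; total service cost 315.

With exactly 3 open, each customer zone uses its cheapest among the chosen.
{Loc-2, Loc-3, Loc-4}: Z1→Loc-4 3·23=69, Z2→Loc-4 2·21=42, Z3→Loc-2 2·8=16, Z4→Loc-3 8·18=144, Z5→Loc-4 4·11=44. Service cost 315.
{Loc-1, Loc-3, Loc-4}: service cost 347
{Loc-1, Loc-2, Loc-4}: service cost 351
Among all 4 size-3 choices, {Loc-2, Loc-3, Loc-4} is lowest.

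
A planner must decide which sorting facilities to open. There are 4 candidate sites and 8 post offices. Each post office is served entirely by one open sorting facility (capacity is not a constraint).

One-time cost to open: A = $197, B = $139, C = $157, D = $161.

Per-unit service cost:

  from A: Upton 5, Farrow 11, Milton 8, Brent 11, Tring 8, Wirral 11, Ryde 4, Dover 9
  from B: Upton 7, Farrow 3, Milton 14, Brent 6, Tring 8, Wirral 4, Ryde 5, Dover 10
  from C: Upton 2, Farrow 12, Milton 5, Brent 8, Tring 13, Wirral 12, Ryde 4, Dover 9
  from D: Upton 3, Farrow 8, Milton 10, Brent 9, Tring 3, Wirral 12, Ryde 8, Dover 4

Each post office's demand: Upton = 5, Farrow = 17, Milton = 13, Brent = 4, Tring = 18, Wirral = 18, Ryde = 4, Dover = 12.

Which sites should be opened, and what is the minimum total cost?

For any fixed open set, each post office goes to its cheapest open site; total = fixed + service.
{B, D}: Upton→D 3·5=15, Farrow→B 3·17=51, Milton→D 10·13=130, Brent→B 6·4=24, Tring→D 3·18=54, Wirral→B 4·18=72, Ryde→B 5·4=20, Dover→D 4·12=48. Service 414; fixed 300; total 714.
{B, C}: Upton→C 2·5=10, Farrow→B 3·17=51, Milton→C 5·13=65, Brent→B 6·4=24, Tring→B 8·18=144, Wirral→B 4·18=72, Ryde→C 4·4=16, Dover→C 9·12=108. Service 490; fixed 296; total 786.
{B}: Upton→B 7·5=35, Farrow→B 3·17=51, Milton→B 14·13=182, Brent→B 6·4=24, Tring→B 8·18=144, Wirral→B 4·18=72, Ryde→B 5·4=20, Dover→B 10·12=120. Service 648; fixed 139; total 787.
{A, B, C, D}: service 340 + fixed 654 = 994
(All 15 nonempty subsets were checked; B and D is lowest.)

Open B and D; minimum total cost 714.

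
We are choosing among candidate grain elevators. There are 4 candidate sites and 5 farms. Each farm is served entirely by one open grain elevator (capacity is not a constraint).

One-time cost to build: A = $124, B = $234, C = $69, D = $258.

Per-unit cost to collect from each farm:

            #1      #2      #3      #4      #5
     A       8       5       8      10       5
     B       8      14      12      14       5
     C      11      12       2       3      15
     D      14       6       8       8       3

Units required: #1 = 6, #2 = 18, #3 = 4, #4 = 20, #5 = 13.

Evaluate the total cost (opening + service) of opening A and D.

Total cost: 751

Each farm is assigned to its cheapest site among the open ones.
{A, D}: #1→A 8·6=48, #2→A 5·18=90, #3→A 8·4=32, #4→D 8·20=160, #5→D 3·13=39. Service 369; fixed 382; total 751.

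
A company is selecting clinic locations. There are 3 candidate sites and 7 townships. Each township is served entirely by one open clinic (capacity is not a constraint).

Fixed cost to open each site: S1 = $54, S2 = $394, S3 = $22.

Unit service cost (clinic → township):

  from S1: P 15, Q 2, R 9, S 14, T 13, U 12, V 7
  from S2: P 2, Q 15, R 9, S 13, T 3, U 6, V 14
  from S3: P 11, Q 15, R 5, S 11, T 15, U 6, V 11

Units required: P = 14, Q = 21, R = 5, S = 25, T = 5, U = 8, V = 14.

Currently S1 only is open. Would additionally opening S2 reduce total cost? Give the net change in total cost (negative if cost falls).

Current service cost with {S1}: 906.
Adding S2: each township re-picks its cheapest; new service cost 601, saving 305.
Extra fixed cost: 394. Net change = 394 − 305 = 89.
(Totals: 960 → 1049.)

No — net change +89 (cost rises by 89).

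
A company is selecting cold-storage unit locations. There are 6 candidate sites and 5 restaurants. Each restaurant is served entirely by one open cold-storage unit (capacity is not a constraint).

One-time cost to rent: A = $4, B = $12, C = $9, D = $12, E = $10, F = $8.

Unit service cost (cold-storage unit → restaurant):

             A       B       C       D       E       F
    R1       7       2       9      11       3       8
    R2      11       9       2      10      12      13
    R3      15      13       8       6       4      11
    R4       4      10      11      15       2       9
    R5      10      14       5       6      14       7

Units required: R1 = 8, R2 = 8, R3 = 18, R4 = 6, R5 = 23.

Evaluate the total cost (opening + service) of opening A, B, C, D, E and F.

Each restaurant is assigned to its cheapest site among the open ones.
{A, B, C, D, E, F}: R1→B 2·8=16, R2→C 2·8=16, R3→E 4·18=72, R4→E 2·6=12, R5→C 5·23=115. Service 231; fixed 55; total 286.

Total cost: 286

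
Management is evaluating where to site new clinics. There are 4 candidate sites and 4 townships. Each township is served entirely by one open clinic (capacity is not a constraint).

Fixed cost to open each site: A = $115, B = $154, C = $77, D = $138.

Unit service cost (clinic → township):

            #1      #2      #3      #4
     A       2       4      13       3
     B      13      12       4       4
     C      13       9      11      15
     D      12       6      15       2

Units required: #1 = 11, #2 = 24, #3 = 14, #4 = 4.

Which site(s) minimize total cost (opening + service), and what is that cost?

For any fixed open set, each township goes to its cheapest open site; total = fixed + service.
{A}: #1→A 2·11=22, #2→A 4·24=96, #3→A 13·14=182, #4→A 3·4=12. Service 312; fixed 115; total 427.
{A, B}: service 186 + fixed 269 = 455
{A, C}: #1→A 2·11=22, #2→A 4·24=96, #3→C 11·14=154, #4→A 3·4=12. Service 284; fixed 192; total 476.
{A, B, C, D}: service 182 + fixed 484 = 666
No other subset beats 427.

Open A only; minimum total cost 427.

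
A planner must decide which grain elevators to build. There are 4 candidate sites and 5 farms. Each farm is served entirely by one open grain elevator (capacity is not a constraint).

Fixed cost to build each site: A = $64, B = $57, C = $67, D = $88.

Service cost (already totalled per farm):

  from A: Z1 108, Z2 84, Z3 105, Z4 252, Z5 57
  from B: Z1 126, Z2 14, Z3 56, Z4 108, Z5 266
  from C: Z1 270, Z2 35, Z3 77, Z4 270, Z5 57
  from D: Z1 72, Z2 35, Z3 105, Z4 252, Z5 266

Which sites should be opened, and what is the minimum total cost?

For any fixed open set, each farm goes to its cheapest open site; total = fixed + service.
{A, B}: Z1→A 108, Z2→B 14, Z3→B 56, Z4→B 108, Z5→A 57. Service 343; fixed 121; total 464.
{B, C}: service 361 + fixed 124 = 485
{A, B, D}: service 307 + fixed 209 = 516
{A, B, C, D}: service 307 + fixed 276 = 583
No other subset beats 464.

Open A and B; minimum total cost 464.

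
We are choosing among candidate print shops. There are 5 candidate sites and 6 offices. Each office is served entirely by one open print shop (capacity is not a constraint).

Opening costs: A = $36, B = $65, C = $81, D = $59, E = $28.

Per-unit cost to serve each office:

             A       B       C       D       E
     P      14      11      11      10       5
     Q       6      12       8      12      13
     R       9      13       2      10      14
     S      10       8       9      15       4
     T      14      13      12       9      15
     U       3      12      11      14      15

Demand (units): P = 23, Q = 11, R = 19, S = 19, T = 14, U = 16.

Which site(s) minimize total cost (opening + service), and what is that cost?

For any fixed open set, each office goes to its cheapest open site; total = fixed + service.
{A, C, E}: P→E 5·23=115, Q→A 6·11=66, R→C 2·19=38, S→E 4·19=76, T→C 12·14=168, U→A 3·16=48. Service 511; fixed 145; total 656.
{A, C, D, E}: P→E 5·23=115, Q→A 6·11=66, R→C 2·19=38, S→E 4·19=76, T→D 9·14=126, U→A 3·16=48. Service 469; fixed 204; total 673.
{A, B, C, E}: service 511 + fixed 210 = 721
{A, B, C, D, E}: P→E 5·23=115, Q→A 6·11=66, R→C 2·19=38, S→E 4·19=76, T→D 9·14=126, U→A 3·16=48. Service 469; fixed 269; total 738.
No other subset beats 656.

Open A, C and E; minimum total cost 656.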